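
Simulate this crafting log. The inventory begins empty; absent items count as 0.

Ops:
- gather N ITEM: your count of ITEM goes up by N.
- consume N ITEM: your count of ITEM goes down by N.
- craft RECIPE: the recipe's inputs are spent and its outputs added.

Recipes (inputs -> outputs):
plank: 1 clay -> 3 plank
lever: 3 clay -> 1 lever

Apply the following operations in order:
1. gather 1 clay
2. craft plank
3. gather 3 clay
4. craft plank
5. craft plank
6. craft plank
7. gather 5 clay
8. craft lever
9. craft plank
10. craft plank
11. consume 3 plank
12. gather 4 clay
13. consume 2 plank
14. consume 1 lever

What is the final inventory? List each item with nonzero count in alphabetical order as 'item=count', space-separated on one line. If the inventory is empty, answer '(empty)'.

Answer: clay=4 plank=13

Derivation:
After 1 (gather 1 clay): clay=1
After 2 (craft plank): plank=3
After 3 (gather 3 clay): clay=3 plank=3
After 4 (craft plank): clay=2 plank=6
After 5 (craft plank): clay=1 plank=9
After 6 (craft plank): plank=12
After 7 (gather 5 clay): clay=5 plank=12
After 8 (craft lever): clay=2 lever=1 plank=12
After 9 (craft plank): clay=1 lever=1 plank=15
After 10 (craft plank): lever=1 plank=18
After 11 (consume 3 plank): lever=1 plank=15
After 12 (gather 4 clay): clay=4 lever=1 plank=15
After 13 (consume 2 plank): clay=4 lever=1 plank=13
After 14 (consume 1 lever): clay=4 plank=13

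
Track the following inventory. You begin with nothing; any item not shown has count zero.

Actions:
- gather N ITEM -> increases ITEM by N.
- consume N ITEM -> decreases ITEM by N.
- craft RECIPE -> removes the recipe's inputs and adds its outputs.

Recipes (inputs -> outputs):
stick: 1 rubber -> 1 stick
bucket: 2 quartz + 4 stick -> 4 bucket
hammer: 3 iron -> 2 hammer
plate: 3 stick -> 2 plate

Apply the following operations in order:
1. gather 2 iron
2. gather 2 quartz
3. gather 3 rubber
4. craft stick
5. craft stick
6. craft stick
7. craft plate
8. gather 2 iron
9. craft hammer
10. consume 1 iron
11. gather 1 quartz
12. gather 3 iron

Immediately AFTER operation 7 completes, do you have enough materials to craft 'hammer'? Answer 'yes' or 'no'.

Answer: no

Derivation:
After 1 (gather 2 iron): iron=2
After 2 (gather 2 quartz): iron=2 quartz=2
After 3 (gather 3 rubber): iron=2 quartz=2 rubber=3
After 4 (craft stick): iron=2 quartz=2 rubber=2 stick=1
After 5 (craft stick): iron=2 quartz=2 rubber=1 stick=2
After 6 (craft stick): iron=2 quartz=2 stick=3
After 7 (craft plate): iron=2 plate=2 quartz=2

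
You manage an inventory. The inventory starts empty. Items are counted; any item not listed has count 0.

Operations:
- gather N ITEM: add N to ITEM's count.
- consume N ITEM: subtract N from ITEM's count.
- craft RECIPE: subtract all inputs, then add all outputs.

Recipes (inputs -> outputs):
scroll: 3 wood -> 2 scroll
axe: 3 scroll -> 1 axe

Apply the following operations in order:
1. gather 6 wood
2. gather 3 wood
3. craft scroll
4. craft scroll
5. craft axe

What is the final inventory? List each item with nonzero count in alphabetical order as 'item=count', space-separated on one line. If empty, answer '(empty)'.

After 1 (gather 6 wood): wood=6
After 2 (gather 3 wood): wood=9
After 3 (craft scroll): scroll=2 wood=6
After 4 (craft scroll): scroll=4 wood=3
After 5 (craft axe): axe=1 scroll=1 wood=3

Answer: axe=1 scroll=1 wood=3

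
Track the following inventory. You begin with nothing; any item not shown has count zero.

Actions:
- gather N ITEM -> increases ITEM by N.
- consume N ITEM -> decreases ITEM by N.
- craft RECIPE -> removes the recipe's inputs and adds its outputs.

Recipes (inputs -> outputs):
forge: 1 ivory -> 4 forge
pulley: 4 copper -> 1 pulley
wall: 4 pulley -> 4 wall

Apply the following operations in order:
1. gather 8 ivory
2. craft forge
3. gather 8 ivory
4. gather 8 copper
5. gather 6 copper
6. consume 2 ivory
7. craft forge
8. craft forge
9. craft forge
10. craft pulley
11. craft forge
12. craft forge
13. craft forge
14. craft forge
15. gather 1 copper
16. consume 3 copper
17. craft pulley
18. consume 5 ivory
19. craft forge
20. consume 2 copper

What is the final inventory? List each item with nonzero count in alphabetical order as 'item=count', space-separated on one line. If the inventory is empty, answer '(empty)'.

Answer: copper=2 forge=36 pulley=2

Derivation:
After 1 (gather 8 ivory): ivory=8
After 2 (craft forge): forge=4 ivory=7
After 3 (gather 8 ivory): forge=4 ivory=15
After 4 (gather 8 copper): copper=8 forge=4 ivory=15
After 5 (gather 6 copper): copper=14 forge=4 ivory=15
After 6 (consume 2 ivory): copper=14 forge=4 ivory=13
After 7 (craft forge): copper=14 forge=8 ivory=12
After 8 (craft forge): copper=14 forge=12 ivory=11
After 9 (craft forge): copper=14 forge=16 ivory=10
After 10 (craft pulley): copper=10 forge=16 ivory=10 pulley=1
After 11 (craft forge): copper=10 forge=20 ivory=9 pulley=1
After 12 (craft forge): copper=10 forge=24 ivory=8 pulley=1
After 13 (craft forge): copper=10 forge=28 ivory=7 pulley=1
After 14 (craft forge): copper=10 forge=32 ivory=6 pulley=1
After 15 (gather 1 copper): copper=11 forge=32 ivory=6 pulley=1
After 16 (consume 3 copper): copper=8 forge=32 ivory=6 pulley=1
After 17 (craft pulley): copper=4 forge=32 ivory=6 pulley=2
After 18 (consume 5 ivory): copper=4 forge=32 ivory=1 pulley=2
After 19 (craft forge): copper=4 forge=36 pulley=2
After 20 (consume 2 copper): copper=2 forge=36 pulley=2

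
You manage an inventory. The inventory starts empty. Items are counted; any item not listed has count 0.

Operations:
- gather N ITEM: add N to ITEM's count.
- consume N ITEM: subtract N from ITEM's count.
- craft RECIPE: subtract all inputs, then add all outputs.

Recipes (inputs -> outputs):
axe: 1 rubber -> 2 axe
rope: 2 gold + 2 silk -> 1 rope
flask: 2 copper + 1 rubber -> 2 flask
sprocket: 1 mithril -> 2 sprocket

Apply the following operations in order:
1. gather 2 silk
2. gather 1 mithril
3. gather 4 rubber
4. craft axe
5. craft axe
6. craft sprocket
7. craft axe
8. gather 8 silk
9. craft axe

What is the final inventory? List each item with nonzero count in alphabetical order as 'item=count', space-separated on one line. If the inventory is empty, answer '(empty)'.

Answer: axe=8 silk=10 sprocket=2

Derivation:
After 1 (gather 2 silk): silk=2
After 2 (gather 1 mithril): mithril=1 silk=2
After 3 (gather 4 rubber): mithril=1 rubber=4 silk=2
After 4 (craft axe): axe=2 mithril=1 rubber=3 silk=2
After 5 (craft axe): axe=4 mithril=1 rubber=2 silk=2
After 6 (craft sprocket): axe=4 rubber=2 silk=2 sprocket=2
After 7 (craft axe): axe=6 rubber=1 silk=2 sprocket=2
After 8 (gather 8 silk): axe=6 rubber=1 silk=10 sprocket=2
After 9 (craft axe): axe=8 silk=10 sprocket=2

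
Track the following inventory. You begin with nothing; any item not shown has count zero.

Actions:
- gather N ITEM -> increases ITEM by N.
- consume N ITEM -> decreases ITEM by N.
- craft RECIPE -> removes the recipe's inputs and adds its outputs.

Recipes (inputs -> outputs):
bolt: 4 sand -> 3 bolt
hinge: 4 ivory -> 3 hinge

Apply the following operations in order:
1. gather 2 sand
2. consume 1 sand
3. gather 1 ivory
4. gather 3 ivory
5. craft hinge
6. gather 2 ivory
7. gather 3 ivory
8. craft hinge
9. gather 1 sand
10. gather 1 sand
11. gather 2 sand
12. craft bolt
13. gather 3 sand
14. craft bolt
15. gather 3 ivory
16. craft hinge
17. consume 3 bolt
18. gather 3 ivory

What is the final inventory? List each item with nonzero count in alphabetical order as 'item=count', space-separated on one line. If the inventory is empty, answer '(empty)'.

Answer: bolt=3 hinge=9 ivory=3

Derivation:
After 1 (gather 2 sand): sand=2
After 2 (consume 1 sand): sand=1
After 3 (gather 1 ivory): ivory=1 sand=1
After 4 (gather 3 ivory): ivory=4 sand=1
After 5 (craft hinge): hinge=3 sand=1
After 6 (gather 2 ivory): hinge=3 ivory=2 sand=1
After 7 (gather 3 ivory): hinge=3 ivory=5 sand=1
After 8 (craft hinge): hinge=6 ivory=1 sand=1
After 9 (gather 1 sand): hinge=6 ivory=1 sand=2
After 10 (gather 1 sand): hinge=6 ivory=1 sand=3
After 11 (gather 2 sand): hinge=6 ivory=1 sand=5
After 12 (craft bolt): bolt=3 hinge=6 ivory=1 sand=1
After 13 (gather 3 sand): bolt=3 hinge=6 ivory=1 sand=4
After 14 (craft bolt): bolt=6 hinge=6 ivory=1
After 15 (gather 3 ivory): bolt=6 hinge=6 ivory=4
After 16 (craft hinge): bolt=6 hinge=9
After 17 (consume 3 bolt): bolt=3 hinge=9
After 18 (gather 3 ivory): bolt=3 hinge=9 ivory=3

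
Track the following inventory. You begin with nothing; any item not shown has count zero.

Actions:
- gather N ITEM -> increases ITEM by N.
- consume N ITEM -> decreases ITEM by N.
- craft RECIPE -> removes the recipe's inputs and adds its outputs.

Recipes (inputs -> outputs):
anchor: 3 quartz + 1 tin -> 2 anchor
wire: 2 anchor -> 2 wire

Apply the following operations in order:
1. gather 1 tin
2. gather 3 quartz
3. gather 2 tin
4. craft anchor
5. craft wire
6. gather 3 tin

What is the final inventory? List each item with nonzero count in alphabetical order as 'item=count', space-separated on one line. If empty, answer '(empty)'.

After 1 (gather 1 tin): tin=1
After 2 (gather 3 quartz): quartz=3 tin=1
After 3 (gather 2 tin): quartz=3 tin=3
After 4 (craft anchor): anchor=2 tin=2
After 5 (craft wire): tin=2 wire=2
After 6 (gather 3 tin): tin=5 wire=2

Answer: tin=5 wire=2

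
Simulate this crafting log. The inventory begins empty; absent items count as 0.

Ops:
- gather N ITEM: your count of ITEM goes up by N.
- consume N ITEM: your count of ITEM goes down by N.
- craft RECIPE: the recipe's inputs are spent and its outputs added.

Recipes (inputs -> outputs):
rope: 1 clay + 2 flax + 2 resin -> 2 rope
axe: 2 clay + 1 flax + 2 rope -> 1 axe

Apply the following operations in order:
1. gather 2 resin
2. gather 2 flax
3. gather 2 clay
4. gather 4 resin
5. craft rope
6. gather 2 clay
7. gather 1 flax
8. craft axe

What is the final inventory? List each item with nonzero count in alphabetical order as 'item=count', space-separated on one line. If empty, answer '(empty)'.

Answer: axe=1 clay=1 resin=4

Derivation:
After 1 (gather 2 resin): resin=2
After 2 (gather 2 flax): flax=2 resin=2
After 3 (gather 2 clay): clay=2 flax=2 resin=2
After 4 (gather 4 resin): clay=2 flax=2 resin=6
After 5 (craft rope): clay=1 resin=4 rope=2
After 6 (gather 2 clay): clay=3 resin=4 rope=2
After 7 (gather 1 flax): clay=3 flax=1 resin=4 rope=2
After 8 (craft axe): axe=1 clay=1 resin=4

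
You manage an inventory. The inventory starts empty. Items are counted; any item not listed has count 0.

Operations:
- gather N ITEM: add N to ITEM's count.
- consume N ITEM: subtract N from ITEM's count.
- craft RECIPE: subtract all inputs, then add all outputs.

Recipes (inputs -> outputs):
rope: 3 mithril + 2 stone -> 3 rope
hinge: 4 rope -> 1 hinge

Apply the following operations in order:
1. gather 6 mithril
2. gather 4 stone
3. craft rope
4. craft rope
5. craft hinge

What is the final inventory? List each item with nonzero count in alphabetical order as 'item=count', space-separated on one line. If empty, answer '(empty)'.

Answer: hinge=1 rope=2

Derivation:
After 1 (gather 6 mithril): mithril=6
After 2 (gather 4 stone): mithril=6 stone=4
After 3 (craft rope): mithril=3 rope=3 stone=2
After 4 (craft rope): rope=6
After 5 (craft hinge): hinge=1 rope=2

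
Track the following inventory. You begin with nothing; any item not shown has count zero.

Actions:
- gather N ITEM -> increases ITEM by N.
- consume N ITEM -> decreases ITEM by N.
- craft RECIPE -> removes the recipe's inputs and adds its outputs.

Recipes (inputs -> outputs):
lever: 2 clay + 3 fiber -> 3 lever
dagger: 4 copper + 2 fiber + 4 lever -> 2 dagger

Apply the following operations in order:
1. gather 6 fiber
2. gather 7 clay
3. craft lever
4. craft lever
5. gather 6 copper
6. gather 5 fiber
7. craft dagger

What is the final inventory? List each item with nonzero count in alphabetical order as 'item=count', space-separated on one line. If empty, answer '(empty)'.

Answer: clay=3 copper=2 dagger=2 fiber=3 lever=2

Derivation:
After 1 (gather 6 fiber): fiber=6
After 2 (gather 7 clay): clay=7 fiber=6
After 3 (craft lever): clay=5 fiber=3 lever=3
After 4 (craft lever): clay=3 lever=6
After 5 (gather 6 copper): clay=3 copper=6 lever=6
After 6 (gather 5 fiber): clay=3 copper=6 fiber=5 lever=6
After 7 (craft dagger): clay=3 copper=2 dagger=2 fiber=3 lever=2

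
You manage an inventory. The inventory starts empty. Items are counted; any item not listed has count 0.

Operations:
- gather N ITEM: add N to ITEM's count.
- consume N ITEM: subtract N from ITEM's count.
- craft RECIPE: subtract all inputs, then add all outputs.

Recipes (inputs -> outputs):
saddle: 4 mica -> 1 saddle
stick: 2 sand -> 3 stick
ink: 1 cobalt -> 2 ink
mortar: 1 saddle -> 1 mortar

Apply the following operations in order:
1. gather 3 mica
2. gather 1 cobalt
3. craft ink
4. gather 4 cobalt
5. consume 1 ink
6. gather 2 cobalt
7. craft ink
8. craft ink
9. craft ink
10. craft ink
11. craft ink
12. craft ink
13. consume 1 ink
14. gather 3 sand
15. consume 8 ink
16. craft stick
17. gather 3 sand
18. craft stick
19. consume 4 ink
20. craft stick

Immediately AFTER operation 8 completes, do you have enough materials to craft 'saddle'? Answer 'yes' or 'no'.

After 1 (gather 3 mica): mica=3
After 2 (gather 1 cobalt): cobalt=1 mica=3
After 3 (craft ink): ink=2 mica=3
After 4 (gather 4 cobalt): cobalt=4 ink=2 mica=3
After 5 (consume 1 ink): cobalt=4 ink=1 mica=3
After 6 (gather 2 cobalt): cobalt=6 ink=1 mica=3
After 7 (craft ink): cobalt=5 ink=3 mica=3
After 8 (craft ink): cobalt=4 ink=5 mica=3

Answer: no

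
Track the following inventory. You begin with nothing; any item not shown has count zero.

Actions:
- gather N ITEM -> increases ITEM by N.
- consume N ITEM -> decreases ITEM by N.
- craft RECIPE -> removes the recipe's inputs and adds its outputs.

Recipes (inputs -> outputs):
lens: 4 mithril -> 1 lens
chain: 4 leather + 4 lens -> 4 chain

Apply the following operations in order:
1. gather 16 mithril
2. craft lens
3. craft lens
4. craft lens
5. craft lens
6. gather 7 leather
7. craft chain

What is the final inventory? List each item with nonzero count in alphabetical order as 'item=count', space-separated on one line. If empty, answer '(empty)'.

Answer: chain=4 leather=3

Derivation:
After 1 (gather 16 mithril): mithril=16
After 2 (craft lens): lens=1 mithril=12
After 3 (craft lens): lens=2 mithril=8
After 4 (craft lens): lens=3 mithril=4
After 5 (craft lens): lens=4
After 6 (gather 7 leather): leather=7 lens=4
After 7 (craft chain): chain=4 leather=3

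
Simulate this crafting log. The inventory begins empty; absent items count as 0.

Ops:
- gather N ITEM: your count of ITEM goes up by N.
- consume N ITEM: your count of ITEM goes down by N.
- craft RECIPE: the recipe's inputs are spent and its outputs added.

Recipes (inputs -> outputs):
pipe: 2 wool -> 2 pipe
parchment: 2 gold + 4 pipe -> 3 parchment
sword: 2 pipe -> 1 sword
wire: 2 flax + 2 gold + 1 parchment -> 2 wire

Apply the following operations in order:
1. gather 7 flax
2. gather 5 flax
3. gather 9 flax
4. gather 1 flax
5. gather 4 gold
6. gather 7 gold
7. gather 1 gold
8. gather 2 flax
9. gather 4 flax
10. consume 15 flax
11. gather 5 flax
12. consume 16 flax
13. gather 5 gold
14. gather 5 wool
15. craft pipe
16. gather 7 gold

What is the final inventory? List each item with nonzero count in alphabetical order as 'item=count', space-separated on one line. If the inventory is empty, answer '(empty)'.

After 1 (gather 7 flax): flax=7
After 2 (gather 5 flax): flax=12
After 3 (gather 9 flax): flax=21
After 4 (gather 1 flax): flax=22
After 5 (gather 4 gold): flax=22 gold=4
After 6 (gather 7 gold): flax=22 gold=11
After 7 (gather 1 gold): flax=22 gold=12
After 8 (gather 2 flax): flax=24 gold=12
After 9 (gather 4 flax): flax=28 gold=12
After 10 (consume 15 flax): flax=13 gold=12
After 11 (gather 5 flax): flax=18 gold=12
After 12 (consume 16 flax): flax=2 gold=12
After 13 (gather 5 gold): flax=2 gold=17
After 14 (gather 5 wool): flax=2 gold=17 wool=5
After 15 (craft pipe): flax=2 gold=17 pipe=2 wool=3
After 16 (gather 7 gold): flax=2 gold=24 pipe=2 wool=3

Answer: flax=2 gold=24 pipe=2 wool=3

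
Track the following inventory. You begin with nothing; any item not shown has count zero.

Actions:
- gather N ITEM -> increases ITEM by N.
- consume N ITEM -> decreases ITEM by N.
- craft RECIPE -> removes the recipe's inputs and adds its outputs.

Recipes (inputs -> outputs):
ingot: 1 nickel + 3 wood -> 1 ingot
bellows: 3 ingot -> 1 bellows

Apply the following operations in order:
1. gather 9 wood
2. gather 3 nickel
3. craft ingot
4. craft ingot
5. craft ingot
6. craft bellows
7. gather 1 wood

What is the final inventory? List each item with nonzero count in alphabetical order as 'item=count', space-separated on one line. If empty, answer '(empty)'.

Answer: bellows=1 wood=1

Derivation:
After 1 (gather 9 wood): wood=9
After 2 (gather 3 nickel): nickel=3 wood=9
After 3 (craft ingot): ingot=1 nickel=2 wood=6
After 4 (craft ingot): ingot=2 nickel=1 wood=3
After 5 (craft ingot): ingot=3
After 6 (craft bellows): bellows=1
After 7 (gather 1 wood): bellows=1 wood=1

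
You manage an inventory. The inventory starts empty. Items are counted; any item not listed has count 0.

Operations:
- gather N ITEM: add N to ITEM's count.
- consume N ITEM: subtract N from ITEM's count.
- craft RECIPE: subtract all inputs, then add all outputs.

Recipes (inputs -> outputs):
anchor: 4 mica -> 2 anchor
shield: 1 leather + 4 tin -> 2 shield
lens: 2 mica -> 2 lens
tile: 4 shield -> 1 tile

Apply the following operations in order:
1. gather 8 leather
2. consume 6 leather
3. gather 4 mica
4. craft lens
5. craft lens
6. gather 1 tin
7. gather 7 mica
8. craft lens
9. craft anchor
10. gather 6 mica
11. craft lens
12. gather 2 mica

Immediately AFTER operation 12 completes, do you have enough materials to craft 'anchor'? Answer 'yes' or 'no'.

After 1 (gather 8 leather): leather=8
After 2 (consume 6 leather): leather=2
After 3 (gather 4 mica): leather=2 mica=4
After 4 (craft lens): leather=2 lens=2 mica=2
After 5 (craft lens): leather=2 lens=4
After 6 (gather 1 tin): leather=2 lens=4 tin=1
After 7 (gather 7 mica): leather=2 lens=4 mica=7 tin=1
After 8 (craft lens): leather=2 lens=6 mica=5 tin=1
After 9 (craft anchor): anchor=2 leather=2 lens=6 mica=1 tin=1
After 10 (gather 6 mica): anchor=2 leather=2 lens=6 mica=7 tin=1
After 11 (craft lens): anchor=2 leather=2 lens=8 mica=5 tin=1
After 12 (gather 2 mica): anchor=2 leather=2 lens=8 mica=7 tin=1

Answer: yes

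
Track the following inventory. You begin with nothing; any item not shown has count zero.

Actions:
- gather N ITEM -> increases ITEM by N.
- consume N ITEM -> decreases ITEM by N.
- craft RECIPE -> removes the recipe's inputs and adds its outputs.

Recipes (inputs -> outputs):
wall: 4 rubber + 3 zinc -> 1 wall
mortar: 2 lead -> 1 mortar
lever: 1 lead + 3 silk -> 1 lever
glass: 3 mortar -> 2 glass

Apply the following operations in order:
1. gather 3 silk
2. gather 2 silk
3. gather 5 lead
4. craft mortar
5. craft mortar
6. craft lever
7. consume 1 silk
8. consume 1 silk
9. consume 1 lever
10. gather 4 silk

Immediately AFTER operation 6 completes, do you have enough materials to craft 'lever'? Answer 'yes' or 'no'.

After 1 (gather 3 silk): silk=3
After 2 (gather 2 silk): silk=5
After 3 (gather 5 lead): lead=5 silk=5
After 4 (craft mortar): lead=3 mortar=1 silk=5
After 5 (craft mortar): lead=1 mortar=2 silk=5
After 6 (craft lever): lever=1 mortar=2 silk=2

Answer: no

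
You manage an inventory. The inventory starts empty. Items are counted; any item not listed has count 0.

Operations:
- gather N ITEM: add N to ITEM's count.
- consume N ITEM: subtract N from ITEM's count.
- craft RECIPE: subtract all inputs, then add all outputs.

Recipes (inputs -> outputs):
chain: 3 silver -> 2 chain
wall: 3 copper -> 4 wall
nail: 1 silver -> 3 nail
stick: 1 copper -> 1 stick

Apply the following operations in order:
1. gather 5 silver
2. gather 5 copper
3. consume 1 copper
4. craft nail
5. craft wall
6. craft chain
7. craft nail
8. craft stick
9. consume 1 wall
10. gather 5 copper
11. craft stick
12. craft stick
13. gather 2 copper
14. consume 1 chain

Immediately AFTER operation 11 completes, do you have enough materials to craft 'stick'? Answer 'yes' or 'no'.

Answer: yes

Derivation:
After 1 (gather 5 silver): silver=5
After 2 (gather 5 copper): copper=5 silver=5
After 3 (consume 1 copper): copper=4 silver=5
After 4 (craft nail): copper=4 nail=3 silver=4
After 5 (craft wall): copper=1 nail=3 silver=4 wall=4
After 6 (craft chain): chain=2 copper=1 nail=3 silver=1 wall=4
After 7 (craft nail): chain=2 copper=1 nail=6 wall=4
After 8 (craft stick): chain=2 nail=6 stick=1 wall=4
After 9 (consume 1 wall): chain=2 nail=6 stick=1 wall=3
After 10 (gather 5 copper): chain=2 copper=5 nail=6 stick=1 wall=3
After 11 (craft stick): chain=2 copper=4 nail=6 stick=2 wall=3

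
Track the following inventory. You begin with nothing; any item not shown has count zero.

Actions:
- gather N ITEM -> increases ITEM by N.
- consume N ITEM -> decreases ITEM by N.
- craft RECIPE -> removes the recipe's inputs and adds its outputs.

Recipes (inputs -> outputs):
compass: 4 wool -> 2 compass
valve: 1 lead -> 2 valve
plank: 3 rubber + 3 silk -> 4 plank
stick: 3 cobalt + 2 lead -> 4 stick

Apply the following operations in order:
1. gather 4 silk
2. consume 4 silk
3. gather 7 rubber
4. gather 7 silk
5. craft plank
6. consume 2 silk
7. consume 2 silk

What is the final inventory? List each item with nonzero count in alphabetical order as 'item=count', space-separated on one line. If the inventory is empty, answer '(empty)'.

Answer: plank=4 rubber=4

Derivation:
After 1 (gather 4 silk): silk=4
After 2 (consume 4 silk): (empty)
After 3 (gather 7 rubber): rubber=7
After 4 (gather 7 silk): rubber=7 silk=7
After 5 (craft plank): plank=4 rubber=4 silk=4
After 6 (consume 2 silk): plank=4 rubber=4 silk=2
After 7 (consume 2 silk): plank=4 rubber=4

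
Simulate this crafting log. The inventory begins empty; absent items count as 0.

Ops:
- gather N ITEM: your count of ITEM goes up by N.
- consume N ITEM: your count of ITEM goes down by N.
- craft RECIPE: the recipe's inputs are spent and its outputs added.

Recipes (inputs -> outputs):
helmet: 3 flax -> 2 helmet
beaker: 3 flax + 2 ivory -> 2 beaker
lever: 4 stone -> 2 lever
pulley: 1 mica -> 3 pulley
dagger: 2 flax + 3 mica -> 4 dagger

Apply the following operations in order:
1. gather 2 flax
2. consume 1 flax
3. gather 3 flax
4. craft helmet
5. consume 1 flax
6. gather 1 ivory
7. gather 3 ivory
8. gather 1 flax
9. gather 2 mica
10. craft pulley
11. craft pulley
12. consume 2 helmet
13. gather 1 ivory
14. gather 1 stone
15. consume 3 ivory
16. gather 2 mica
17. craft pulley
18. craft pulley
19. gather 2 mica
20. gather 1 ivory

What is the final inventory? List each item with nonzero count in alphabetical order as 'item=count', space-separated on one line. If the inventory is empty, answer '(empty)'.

After 1 (gather 2 flax): flax=2
After 2 (consume 1 flax): flax=1
After 3 (gather 3 flax): flax=4
After 4 (craft helmet): flax=1 helmet=2
After 5 (consume 1 flax): helmet=2
After 6 (gather 1 ivory): helmet=2 ivory=1
After 7 (gather 3 ivory): helmet=2 ivory=4
After 8 (gather 1 flax): flax=1 helmet=2 ivory=4
After 9 (gather 2 mica): flax=1 helmet=2 ivory=4 mica=2
After 10 (craft pulley): flax=1 helmet=2 ivory=4 mica=1 pulley=3
After 11 (craft pulley): flax=1 helmet=2 ivory=4 pulley=6
After 12 (consume 2 helmet): flax=1 ivory=4 pulley=6
After 13 (gather 1 ivory): flax=1 ivory=5 pulley=6
After 14 (gather 1 stone): flax=1 ivory=5 pulley=6 stone=1
After 15 (consume 3 ivory): flax=1 ivory=2 pulley=6 stone=1
After 16 (gather 2 mica): flax=1 ivory=2 mica=2 pulley=6 stone=1
After 17 (craft pulley): flax=1 ivory=2 mica=1 pulley=9 stone=1
After 18 (craft pulley): flax=1 ivory=2 pulley=12 stone=1
After 19 (gather 2 mica): flax=1 ivory=2 mica=2 pulley=12 stone=1
After 20 (gather 1 ivory): flax=1 ivory=3 mica=2 pulley=12 stone=1

Answer: flax=1 ivory=3 mica=2 pulley=12 stone=1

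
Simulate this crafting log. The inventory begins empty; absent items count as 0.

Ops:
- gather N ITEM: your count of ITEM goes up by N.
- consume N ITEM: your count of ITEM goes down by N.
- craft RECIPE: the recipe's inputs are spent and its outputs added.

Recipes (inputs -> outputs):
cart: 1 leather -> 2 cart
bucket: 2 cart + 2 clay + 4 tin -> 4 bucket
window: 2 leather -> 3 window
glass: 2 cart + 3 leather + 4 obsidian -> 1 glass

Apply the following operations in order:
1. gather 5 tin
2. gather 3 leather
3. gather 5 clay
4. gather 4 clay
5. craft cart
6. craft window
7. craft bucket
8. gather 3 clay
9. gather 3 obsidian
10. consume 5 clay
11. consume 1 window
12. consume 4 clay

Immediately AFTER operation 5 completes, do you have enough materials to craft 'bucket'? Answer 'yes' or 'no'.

Answer: yes

Derivation:
After 1 (gather 5 tin): tin=5
After 2 (gather 3 leather): leather=3 tin=5
After 3 (gather 5 clay): clay=5 leather=3 tin=5
After 4 (gather 4 clay): clay=9 leather=3 tin=5
After 5 (craft cart): cart=2 clay=9 leather=2 tin=5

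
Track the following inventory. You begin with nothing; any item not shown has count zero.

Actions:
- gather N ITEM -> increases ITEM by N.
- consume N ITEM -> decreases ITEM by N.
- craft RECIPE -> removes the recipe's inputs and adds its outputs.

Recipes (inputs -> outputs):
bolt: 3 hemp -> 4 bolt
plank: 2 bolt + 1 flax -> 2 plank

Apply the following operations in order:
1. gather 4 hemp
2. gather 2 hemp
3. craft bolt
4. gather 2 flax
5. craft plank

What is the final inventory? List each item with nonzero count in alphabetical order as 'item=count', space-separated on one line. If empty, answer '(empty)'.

Answer: bolt=2 flax=1 hemp=3 plank=2

Derivation:
After 1 (gather 4 hemp): hemp=4
After 2 (gather 2 hemp): hemp=6
After 3 (craft bolt): bolt=4 hemp=3
After 4 (gather 2 flax): bolt=4 flax=2 hemp=3
After 5 (craft plank): bolt=2 flax=1 hemp=3 plank=2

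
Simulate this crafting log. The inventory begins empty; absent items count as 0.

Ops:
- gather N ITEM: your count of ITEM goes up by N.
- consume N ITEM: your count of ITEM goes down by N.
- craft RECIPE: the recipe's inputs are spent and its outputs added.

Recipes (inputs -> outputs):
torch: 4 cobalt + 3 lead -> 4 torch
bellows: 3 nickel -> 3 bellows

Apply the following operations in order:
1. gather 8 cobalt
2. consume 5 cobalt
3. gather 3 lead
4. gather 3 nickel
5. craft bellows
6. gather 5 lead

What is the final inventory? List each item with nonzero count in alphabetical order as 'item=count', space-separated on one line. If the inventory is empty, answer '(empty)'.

Answer: bellows=3 cobalt=3 lead=8

Derivation:
After 1 (gather 8 cobalt): cobalt=8
After 2 (consume 5 cobalt): cobalt=3
After 3 (gather 3 lead): cobalt=3 lead=3
After 4 (gather 3 nickel): cobalt=3 lead=3 nickel=3
After 5 (craft bellows): bellows=3 cobalt=3 lead=3
After 6 (gather 5 lead): bellows=3 cobalt=3 lead=8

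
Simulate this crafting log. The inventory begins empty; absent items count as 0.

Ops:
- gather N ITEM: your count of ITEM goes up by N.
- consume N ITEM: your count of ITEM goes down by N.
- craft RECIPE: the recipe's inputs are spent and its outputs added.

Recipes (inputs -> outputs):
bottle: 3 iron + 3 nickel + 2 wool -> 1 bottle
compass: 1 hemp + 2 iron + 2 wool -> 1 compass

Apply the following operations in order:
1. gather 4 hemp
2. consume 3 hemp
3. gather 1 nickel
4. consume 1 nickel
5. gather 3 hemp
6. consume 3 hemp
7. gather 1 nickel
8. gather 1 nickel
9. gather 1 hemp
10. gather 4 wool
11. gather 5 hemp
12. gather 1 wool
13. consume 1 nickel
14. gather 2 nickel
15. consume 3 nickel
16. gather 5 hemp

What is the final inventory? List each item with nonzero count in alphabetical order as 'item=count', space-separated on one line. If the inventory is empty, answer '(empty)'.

After 1 (gather 4 hemp): hemp=4
After 2 (consume 3 hemp): hemp=1
After 3 (gather 1 nickel): hemp=1 nickel=1
After 4 (consume 1 nickel): hemp=1
After 5 (gather 3 hemp): hemp=4
After 6 (consume 3 hemp): hemp=1
After 7 (gather 1 nickel): hemp=1 nickel=1
After 8 (gather 1 nickel): hemp=1 nickel=2
After 9 (gather 1 hemp): hemp=2 nickel=2
After 10 (gather 4 wool): hemp=2 nickel=2 wool=4
After 11 (gather 5 hemp): hemp=7 nickel=2 wool=4
After 12 (gather 1 wool): hemp=7 nickel=2 wool=5
After 13 (consume 1 nickel): hemp=7 nickel=1 wool=5
After 14 (gather 2 nickel): hemp=7 nickel=3 wool=5
After 15 (consume 3 nickel): hemp=7 wool=5
After 16 (gather 5 hemp): hemp=12 wool=5

Answer: hemp=12 wool=5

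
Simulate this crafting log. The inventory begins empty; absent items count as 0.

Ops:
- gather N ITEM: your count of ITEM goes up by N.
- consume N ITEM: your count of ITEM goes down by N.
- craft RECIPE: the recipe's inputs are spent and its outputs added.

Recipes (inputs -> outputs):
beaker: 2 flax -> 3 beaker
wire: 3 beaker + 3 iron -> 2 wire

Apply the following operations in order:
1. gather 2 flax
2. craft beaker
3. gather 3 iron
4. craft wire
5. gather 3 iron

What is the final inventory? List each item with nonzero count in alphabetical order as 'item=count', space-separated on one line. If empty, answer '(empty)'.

Answer: iron=3 wire=2

Derivation:
After 1 (gather 2 flax): flax=2
After 2 (craft beaker): beaker=3
After 3 (gather 3 iron): beaker=3 iron=3
After 4 (craft wire): wire=2
After 5 (gather 3 iron): iron=3 wire=2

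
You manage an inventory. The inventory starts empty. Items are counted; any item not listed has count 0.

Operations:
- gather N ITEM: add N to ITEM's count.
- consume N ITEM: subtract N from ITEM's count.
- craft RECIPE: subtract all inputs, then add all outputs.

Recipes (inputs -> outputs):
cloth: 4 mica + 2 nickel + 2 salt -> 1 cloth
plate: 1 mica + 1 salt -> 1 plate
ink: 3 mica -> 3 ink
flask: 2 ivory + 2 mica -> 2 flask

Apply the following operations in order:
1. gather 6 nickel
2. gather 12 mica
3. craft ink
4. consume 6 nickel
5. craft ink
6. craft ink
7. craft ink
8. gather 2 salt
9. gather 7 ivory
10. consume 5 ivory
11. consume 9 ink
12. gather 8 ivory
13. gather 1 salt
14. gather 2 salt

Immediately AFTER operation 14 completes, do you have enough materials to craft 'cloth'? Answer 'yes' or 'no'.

Answer: no

Derivation:
After 1 (gather 6 nickel): nickel=6
After 2 (gather 12 mica): mica=12 nickel=6
After 3 (craft ink): ink=3 mica=9 nickel=6
After 4 (consume 6 nickel): ink=3 mica=9
After 5 (craft ink): ink=6 mica=6
After 6 (craft ink): ink=9 mica=3
After 7 (craft ink): ink=12
After 8 (gather 2 salt): ink=12 salt=2
After 9 (gather 7 ivory): ink=12 ivory=7 salt=2
After 10 (consume 5 ivory): ink=12 ivory=2 salt=2
After 11 (consume 9 ink): ink=3 ivory=2 salt=2
After 12 (gather 8 ivory): ink=3 ivory=10 salt=2
After 13 (gather 1 salt): ink=3 ivory=10 salt=3
After 14 (gather 2 salt): ink=3 ivory=10 salt=5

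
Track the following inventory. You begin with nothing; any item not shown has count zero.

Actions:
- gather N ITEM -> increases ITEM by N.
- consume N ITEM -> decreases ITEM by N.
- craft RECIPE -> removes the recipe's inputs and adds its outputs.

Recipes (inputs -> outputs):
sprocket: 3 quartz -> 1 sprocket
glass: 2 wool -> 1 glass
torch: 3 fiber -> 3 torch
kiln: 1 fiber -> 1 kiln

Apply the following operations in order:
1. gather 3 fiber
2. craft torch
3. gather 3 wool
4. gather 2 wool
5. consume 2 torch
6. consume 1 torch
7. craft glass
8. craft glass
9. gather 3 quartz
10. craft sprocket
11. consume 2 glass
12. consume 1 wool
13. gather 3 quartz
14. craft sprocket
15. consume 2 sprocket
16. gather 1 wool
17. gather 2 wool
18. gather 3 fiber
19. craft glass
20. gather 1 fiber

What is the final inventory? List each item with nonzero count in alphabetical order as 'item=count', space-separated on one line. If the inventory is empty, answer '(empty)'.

After 1 (gather 3 fiber): fiber=3
After 2 (craft torch): torch=3
After 3 (gather 3 wool): torch=3 wool=3
After 4 (gather 2 wool): torch=3 wool=5
After 5 (consume 2 torch): torch=1 wool=5
After 6 (consume 1 torch): wool=5
After 7 (craft glass): glass=1 wool=3
After 8 (craft glass): glass=2 wool=1
After 9 (gather 3 quartz): glass=2 quartz=3 wool=1
After 10 (craft sprocket): glass=2 sprocket=1 wool=1
After 11 (consume 2 glass): sprocket=1 wool=1
After 12 (consume 1 wool): sprocket=1
After 13 (gather 3 quartz): quartz=3 sprocket=1
After 14 (craft sprocket): sprocket=2
After 15 (consume 2 sprocket): (empty)
After 16 (gather 1 wool): wool=1
After 17 (gather 2 wool): wool=3
After 18 (gather 3 fiber): fiber=3 wool=3
After 19 (craft glass): fiber=3 glass=1 wool=1
After 20 (gather 1 fiber): fiber=4 glass=1 wool=1

Answer: fiber=4 glass=1 wool=1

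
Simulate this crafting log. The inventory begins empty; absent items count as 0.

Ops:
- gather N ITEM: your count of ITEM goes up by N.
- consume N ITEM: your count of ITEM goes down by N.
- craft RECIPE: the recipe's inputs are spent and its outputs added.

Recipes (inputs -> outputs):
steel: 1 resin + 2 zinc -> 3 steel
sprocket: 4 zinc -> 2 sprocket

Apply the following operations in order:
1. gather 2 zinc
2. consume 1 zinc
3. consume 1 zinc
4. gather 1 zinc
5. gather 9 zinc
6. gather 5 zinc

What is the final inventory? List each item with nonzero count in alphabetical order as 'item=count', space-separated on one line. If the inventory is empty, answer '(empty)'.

Answer: zinc=15

Derivation:
After 1 (gather 2 zinc): zinc=2
After 2 (consume 1 zinc): zinc=1
After 3 (consume 1 zinc): (empty)
After 4 (gather 1 zinc): zinc=1
After 5 (gather 9 zinc): zinc=10
After 6 (gather 5 zinc): zinc=15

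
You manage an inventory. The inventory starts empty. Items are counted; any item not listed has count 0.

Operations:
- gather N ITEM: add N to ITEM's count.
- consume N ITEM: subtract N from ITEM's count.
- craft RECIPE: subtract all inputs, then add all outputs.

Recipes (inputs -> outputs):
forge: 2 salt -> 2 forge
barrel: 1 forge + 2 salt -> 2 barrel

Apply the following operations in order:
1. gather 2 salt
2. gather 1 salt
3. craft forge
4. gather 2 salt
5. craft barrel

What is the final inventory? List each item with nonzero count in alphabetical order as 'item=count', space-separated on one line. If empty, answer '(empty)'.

After 1 (gather 2 salt): salt=2
After 2 (gather 1 salt): salt=3
After 3 (craft forge): forge=2 salt=1
After 4 (gather 2 salt): forge=2 salt=3
After 5 (craft barrel): barrel=2 forge=1 salt=1

Answer: barrel=2 forge=1 salt=1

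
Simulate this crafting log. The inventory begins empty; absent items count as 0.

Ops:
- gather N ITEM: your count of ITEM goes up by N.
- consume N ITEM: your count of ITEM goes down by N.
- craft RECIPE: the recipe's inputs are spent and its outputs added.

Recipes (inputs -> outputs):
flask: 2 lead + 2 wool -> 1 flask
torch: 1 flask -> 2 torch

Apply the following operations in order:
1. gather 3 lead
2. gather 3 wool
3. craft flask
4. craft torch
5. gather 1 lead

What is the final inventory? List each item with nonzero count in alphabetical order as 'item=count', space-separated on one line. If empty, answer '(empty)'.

Answer: lead=2 torch=2 wool=1

Derivation:
After 1 (gather 3 lead): lead=3
After 2 (gather 3 wool): lead=3 wool=3
After 3 (craft flask): flask=1 lead=1 wool=1
After 4 (craft torch): lead=1 torch=2 wool=1
After 5 (gather 1 lead): lead=2 torch=2 wool=1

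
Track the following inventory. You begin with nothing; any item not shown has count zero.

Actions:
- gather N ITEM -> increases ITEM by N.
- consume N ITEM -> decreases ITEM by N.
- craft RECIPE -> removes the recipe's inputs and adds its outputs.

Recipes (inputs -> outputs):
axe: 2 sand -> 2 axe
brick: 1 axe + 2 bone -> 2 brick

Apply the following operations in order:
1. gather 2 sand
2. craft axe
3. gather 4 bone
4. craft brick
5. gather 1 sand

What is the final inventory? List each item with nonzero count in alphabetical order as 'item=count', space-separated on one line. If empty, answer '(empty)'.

After 1 (gather 2 sand): sand=2
After 2 (craft axe): axe=2
After 3 (gather 4 bone): axe=2 bone=4
After 4 (craft brick): axe=1 bone=2 brick=2
After 5 (gather 1 sand): axe=1 bone=2 brick=2 sand=1

Answer: axe=1 bone=2 brick=2 sand=1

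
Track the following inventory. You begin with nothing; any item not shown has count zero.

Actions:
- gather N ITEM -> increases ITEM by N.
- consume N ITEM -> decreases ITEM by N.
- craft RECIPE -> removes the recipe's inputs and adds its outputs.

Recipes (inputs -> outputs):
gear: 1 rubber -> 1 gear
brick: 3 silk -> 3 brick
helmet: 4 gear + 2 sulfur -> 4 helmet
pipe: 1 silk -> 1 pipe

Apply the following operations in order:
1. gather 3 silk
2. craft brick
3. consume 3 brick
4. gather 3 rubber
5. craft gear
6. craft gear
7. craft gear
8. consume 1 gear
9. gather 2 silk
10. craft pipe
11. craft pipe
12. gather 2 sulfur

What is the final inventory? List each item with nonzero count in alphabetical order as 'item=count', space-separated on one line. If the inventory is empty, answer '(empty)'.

After 1 (gather 3 silk): silk=3
After 2 (craft brick): brick=3
After 3 (consume 3 brick): (empty)
After 4 (gather 3 rubber): rubber=3
After 5 (craft gear): gear=1 rubber=2
After 6 (craft gear): gear=2 rubber=1
After 7 (craft gear): gear=3
After 8 (consume 1 gear): gear=2
After 9 (gather 2 silk): gear=2 silk=2
After 10 (craft pipe): gear=2 pipe=1 silk=1
After 11 (craft pipe): gear=2 pipe=2
After 12 (gather 2 sulfur): gear=2 pipe=2 sulfur=2

Answer: gear=2 pipe=2 sulfur=2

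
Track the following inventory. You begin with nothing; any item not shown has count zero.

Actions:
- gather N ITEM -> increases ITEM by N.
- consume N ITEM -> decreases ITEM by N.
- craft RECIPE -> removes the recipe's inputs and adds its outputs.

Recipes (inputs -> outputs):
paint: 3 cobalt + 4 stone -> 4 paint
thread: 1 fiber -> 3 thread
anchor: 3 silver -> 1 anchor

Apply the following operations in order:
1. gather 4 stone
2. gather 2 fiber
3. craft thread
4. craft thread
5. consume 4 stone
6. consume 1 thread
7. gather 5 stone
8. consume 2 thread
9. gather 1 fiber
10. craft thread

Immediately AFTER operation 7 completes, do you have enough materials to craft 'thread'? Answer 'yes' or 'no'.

After 1 (gather 4 stone): stone=4
After 2 (gather 2 fiber): fiber=2 stone=4
After 3 (craft thread): fiber=1 stone=4 thread=3
After 4 (craft thread): stone=4 thread=6
After 5 (consume 4 stone): thread=6
After 6 (consume 1 thread): thread=5
After 7 (gather 5 stone): stone=5 thread=5

Answer: no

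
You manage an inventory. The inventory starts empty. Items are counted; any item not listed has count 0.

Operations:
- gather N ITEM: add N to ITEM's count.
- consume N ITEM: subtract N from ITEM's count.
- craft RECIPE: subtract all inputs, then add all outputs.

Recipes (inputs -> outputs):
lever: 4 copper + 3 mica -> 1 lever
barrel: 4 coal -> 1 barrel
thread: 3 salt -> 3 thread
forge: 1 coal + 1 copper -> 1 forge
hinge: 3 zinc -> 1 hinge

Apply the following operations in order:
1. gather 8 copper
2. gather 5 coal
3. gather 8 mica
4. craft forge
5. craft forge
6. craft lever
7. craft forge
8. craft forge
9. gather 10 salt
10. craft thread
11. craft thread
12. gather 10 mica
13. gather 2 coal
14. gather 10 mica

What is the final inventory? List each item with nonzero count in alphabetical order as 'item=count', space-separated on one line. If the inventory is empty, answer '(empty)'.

Answer: coal=3 forge=4 lever=1 mica=25 salt=4 thread=6

Derivation:
After 1 (gather 8 copper): copper=8
After 2 (gather 5 coal): coal=5 copper=8
After 3 (gather 8 mica): coal=5 copper=8 mica=8
After 4 (craft forge): coal=4 copper=7 forge=1 mica=8
After 5 (craft forge): coal=3 copper=6 forge=2 mica=8
After 6 (craft lever): coal=3 copper=2 forge=2 lever=1 mica=5
After 7 (craft forge): coal=2 copper=1 forge=3 lever=1 mica=5
After 8 (craft forge): coal=1 forge=4 lever=1 mica=5
After 9 (gather 10 salt): coal=1 forge=4 lever=1 mica=5 salt=10
After 10 (craft thread): coal=1 forge=4 lever=1 mica=5 salt=7 thread=3
After 11 (craft thread): coal=1 forge=4 lever=1 mica=5 salt=4 thread=6
After 12 (gather 10 mica): coal=1 forge=4 lever=1 mica=15 salt=4 thread=6
After 13 (gather 2 coal): coal=3 forge=4 lever=1 mica=15 salt=4 thread=6
After 14 (gather 10 mica): coal=3 forge=4 lever=1 mica=25 salt=4 thread=6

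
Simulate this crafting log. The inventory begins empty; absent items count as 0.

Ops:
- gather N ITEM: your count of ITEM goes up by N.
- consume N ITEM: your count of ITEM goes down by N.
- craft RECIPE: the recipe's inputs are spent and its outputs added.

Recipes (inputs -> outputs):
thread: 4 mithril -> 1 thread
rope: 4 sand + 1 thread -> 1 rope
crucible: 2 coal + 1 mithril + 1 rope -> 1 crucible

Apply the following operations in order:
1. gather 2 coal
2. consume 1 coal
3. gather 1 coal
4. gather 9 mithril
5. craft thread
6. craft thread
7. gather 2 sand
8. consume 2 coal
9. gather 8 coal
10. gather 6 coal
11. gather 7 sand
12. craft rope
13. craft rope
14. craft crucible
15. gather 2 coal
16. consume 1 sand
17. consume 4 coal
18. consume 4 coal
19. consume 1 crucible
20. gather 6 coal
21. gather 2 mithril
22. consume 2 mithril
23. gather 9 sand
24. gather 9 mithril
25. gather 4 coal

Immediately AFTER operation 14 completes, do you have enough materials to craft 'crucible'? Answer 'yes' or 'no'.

Answer: no

Derivation:
After 1 (gather 2 coal): coal=2
After 2 (consume 1 coal): coal=1
After 3 (gather 1 coal): coal=2
After 4 (gather 9 mithril): coal=2 mithril=9
After 5 (craft thread): coal=2 mithril=5 thread=1
After 6 (craft thread): coal=2 mithril=1 thread=2
After 7 (gather 2 sand): coal=2 mithril=1 sand=2 thread=2
After 8 (consume 2 coal): mithril=1 sand=2 thread=2
After 9 (gather 8 coal): coal=8 mithril=1 sand=2 thread=2
After 10 (gather 6 coal): coal=14 mithril=1 sand=2 thread=2
After 11 (gather 7 sand): coal=14 mithril=1 sand=9 thread=2
After 12 (craft rope): coal=14 mithril=1 rope=1 sand=5 thread=1
After 13 (craft rope): coal=14 mithril=1 rope=2 sand=1
After 14 (craft crucible): coal=12 crucible=1 rope=1 sand=1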